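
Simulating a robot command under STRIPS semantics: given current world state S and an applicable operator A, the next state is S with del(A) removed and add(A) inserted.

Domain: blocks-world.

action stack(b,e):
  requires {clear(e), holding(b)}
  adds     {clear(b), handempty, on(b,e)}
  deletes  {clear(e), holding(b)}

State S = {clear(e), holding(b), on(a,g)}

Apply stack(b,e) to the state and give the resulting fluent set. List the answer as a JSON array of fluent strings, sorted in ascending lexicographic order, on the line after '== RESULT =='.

Compute (S \ del) ∪ add:
  pre ⊆ S: {clear(e), holding(b)} ⊆ S  — applicable
  S \ del = {on(a,g)}
  ∪ add   = {clear(b), handempty, on(a,g), on(b,e)}

== RESULT ==
["clear(b)", "handempty", "on(a,g)", "on(b,e)"]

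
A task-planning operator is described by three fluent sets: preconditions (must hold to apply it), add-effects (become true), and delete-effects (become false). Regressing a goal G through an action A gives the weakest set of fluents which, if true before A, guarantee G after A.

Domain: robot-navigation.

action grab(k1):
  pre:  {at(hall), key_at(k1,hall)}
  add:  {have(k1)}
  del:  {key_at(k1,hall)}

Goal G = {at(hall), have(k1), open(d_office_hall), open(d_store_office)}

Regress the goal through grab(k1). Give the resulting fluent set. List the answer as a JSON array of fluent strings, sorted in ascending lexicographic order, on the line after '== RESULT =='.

Regress:
  G ∩ del = {}  (empty — regression defined)
  G \ add = {at(hall), have(k1), open(d_office_hall), open(d_store_office)} \ {have(k1)} = {at(hall), open(d_office_hall), open(d_store_office)}
  ∪ pre   = {at(hall), open(d_office_hall), open(d_store_office)} ∪ {at(hall), key_at(k1,hall)}
          = {at(hall), key_at(k1,hall), open(d_office_hall), open(d_store_office)}

== RESULT ==
["at(hall)", "key_at(k1,hall)", "open(d_office_hall)", "open(d_store_office)"]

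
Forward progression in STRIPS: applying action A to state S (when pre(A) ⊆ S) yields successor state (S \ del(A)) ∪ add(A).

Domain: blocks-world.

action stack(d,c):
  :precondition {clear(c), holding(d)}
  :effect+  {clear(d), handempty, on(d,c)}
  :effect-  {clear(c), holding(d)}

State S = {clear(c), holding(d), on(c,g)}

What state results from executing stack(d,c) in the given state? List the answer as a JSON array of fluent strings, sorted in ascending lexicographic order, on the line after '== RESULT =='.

Compute (S \ del) ∪ add:
  pre ⊆ S: {clear(c), holding(d)} ⊆ S  — applicable
  S \ del = {on(c,g)}
  ∪ add   = {clear(d), handempty, on(c,g), on(d,c)}

== RESULT ==
["clear(d)", "handempty", "on(c,g)", "on(d,c)"]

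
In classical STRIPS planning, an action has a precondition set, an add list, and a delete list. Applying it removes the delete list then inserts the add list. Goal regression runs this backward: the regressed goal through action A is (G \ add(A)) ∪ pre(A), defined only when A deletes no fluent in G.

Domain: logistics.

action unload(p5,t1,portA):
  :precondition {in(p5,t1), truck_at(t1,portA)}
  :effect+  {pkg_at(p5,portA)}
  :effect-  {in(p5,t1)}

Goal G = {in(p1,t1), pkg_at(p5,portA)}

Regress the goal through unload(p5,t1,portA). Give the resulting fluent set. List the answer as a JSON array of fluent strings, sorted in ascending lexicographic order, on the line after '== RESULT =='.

Compute (G \ add) ∪ pre:
  G ∩ del = {}  (empty — regression defined)
  G \ add = {in(p1,t1), pkg_at(p5,portA)} \ {pkg_at(p5,portA)} = {in(p1,t1)}
  ∪ pre   = {in(p1,t1)} ∪ {in(p5,t1), truck_at(t1,portA)}
          = {in(p1,t1), in(p5,t1), truck_at(t1,portA)}

== RESULT ==
["in(p1,t1)", "in(p5,t1)", "truck_at(t1,portA)"]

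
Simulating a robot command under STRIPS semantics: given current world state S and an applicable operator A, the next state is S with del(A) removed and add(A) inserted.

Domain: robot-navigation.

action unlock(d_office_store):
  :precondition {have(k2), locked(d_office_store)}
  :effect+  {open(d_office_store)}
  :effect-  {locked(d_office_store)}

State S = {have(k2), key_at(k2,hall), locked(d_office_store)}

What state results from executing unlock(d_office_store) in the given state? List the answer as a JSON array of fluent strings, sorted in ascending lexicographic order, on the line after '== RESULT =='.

Compute (S \ del) ∪ add:
  pre ⊆ S: {have(k2), locked(d_office_store)} ⊆ S  — applicable
  S \ del = {have(k2), key_at(k2,hall)}
  ∪ add   = {have(k2), key_at(k2,hall), open(d_office_store)}

== RESULT ==
["have(k2)", "key_at(k2,hall)", "open(d_office_store)"]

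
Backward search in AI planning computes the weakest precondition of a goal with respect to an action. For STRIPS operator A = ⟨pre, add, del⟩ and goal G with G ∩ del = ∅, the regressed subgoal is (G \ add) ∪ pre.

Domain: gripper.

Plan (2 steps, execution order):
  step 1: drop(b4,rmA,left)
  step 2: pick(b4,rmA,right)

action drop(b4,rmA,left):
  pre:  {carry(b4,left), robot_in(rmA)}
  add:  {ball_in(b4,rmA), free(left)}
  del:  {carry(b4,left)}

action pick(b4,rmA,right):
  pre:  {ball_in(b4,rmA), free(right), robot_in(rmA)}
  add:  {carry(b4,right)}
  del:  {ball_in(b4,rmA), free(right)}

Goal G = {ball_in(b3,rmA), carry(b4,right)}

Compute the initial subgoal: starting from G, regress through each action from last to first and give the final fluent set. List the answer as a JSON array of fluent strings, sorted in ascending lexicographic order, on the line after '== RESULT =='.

Work backward from the goal:
  through step 2 (pick(b4,rmA,right)): drop {carry(b4,right)}, keep {ball_in(b3,rmA)}, require {ball_in(b4,rmA), free(right), robot_in(rmA)}
    → {ball_in(b3,rmA), ball_in(b4,rmA), free(right), robot_in(rmA)}
  through step 1 (drop(b4,rmA,left)): drop {ball_in(b4,rmA)}, keep {ball_in(b3,rmA), free(right), robot_in(rmA)}, require {carry(b4,left), robot_in(rmA)}
    → {ball_in(b3,rmA), carry(b4,left), free(right), robot_in(rmA)}

== RESULT ==
["ball_in(b3,rmA)", "carry(b4,left)", "free(right)", "robot_in(rmA)"]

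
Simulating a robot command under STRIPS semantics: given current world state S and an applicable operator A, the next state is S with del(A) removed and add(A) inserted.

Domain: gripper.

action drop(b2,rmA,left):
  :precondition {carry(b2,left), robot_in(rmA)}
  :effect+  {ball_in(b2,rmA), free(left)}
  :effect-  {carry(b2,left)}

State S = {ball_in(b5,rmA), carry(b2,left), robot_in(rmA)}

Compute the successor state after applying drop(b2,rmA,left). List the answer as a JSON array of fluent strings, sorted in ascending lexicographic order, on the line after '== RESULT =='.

Compute (S \ del) ∪ add:
  pre ⊆ S: {carry(b2,left), robot_in(rmA)} ⊆ S  — applicable
  S \ del = {ball_in(b5,rmA), robot_in(rmA)}
  ∪ add   = {ball_in(b2,rmA), ball_in(b5,rmA), free(left), robot_in(rmA)}

== RESULT ==
["ball_in(b2,rmA)", "ball_in(b5,rmA)", "free(left)", "robot_in(rmA)"]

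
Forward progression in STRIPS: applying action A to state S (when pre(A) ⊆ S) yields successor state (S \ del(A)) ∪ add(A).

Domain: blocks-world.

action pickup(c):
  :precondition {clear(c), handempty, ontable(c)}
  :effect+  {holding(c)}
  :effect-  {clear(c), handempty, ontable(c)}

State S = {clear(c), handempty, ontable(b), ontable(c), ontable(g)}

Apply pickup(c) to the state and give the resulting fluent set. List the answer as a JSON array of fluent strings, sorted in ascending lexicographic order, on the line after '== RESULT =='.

Progress:
  pre ⊆ S: {clear(c), handempty, ontable(c)} ⊆ S  — applicable
  S \ del = {ontable(b), ontable(g)}
  ∪ add   = {holding(c), ontable(b), ontable(g)}

== RESULT ==
["holding(c)", "ontable(b)", "ontable(g)"]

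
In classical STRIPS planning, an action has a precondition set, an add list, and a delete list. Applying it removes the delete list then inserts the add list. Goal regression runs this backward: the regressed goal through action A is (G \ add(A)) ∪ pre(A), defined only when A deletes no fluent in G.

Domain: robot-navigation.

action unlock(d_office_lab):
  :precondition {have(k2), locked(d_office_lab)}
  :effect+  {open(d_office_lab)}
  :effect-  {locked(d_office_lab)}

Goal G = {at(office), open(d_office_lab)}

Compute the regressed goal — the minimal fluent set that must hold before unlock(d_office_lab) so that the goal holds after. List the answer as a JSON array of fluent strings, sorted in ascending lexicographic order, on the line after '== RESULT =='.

Regress:
  G ∩ del = {}  (empty — regression defined)
  G \ add = {at(office), open(d_office_lab)} \ {open(d_office_lab)} = {at(office)}
  ∪ pre   = {at(office)} ∪ {have(k2), locked(d_office_lab)}
          = {at(office), have(k2), locked(d_office_lab)}

== RESULT ==
["at(office)", "have(k2)", "locked(d_office_lab)"]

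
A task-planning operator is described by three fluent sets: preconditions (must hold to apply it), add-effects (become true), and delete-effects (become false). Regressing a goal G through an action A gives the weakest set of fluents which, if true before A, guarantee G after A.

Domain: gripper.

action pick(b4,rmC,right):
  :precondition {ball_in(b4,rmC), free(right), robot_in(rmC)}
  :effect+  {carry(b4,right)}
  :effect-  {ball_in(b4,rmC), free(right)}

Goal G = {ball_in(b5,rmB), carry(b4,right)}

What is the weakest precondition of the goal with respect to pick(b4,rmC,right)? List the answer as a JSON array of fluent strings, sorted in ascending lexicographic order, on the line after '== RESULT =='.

Compute (G \ add) ∪ pre:
  G ∩ del = {}  (empty — regression defined)
  G \ add = {ball_in(b5,rmB), carry(b4,right)} \ {carry(b4,right)} = {ball_in(b5,rmB)}
  ∪ pre   = {ball_in(b5,rmB)} ∪ {ball_in(b4,rmC), free(right), robot_in(rmC)}
          = {ball_in(b4,rmC), ball_in(b5,rmB), free(right), robot_in(rmC)}

== RESULT ==
["ball_in(b4,rmC)", "ball_in(b5,rmB)", "free(right)", "robot_in(rmC)"]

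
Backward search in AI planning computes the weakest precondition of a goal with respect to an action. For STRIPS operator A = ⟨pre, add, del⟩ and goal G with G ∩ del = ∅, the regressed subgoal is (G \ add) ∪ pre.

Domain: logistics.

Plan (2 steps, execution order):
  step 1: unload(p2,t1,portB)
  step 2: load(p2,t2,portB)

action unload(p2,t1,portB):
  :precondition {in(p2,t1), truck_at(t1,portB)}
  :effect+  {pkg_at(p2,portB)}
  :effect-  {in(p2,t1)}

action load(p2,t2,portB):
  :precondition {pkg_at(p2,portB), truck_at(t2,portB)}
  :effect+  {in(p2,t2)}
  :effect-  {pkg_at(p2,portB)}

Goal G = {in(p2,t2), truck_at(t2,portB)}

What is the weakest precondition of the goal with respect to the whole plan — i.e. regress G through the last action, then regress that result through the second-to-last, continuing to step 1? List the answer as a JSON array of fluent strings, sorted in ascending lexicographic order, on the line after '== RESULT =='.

Work backward from the goal:
  through step 2 (load(p2,t2,portB)): drop {in(p2,t2)}, keep {truck_at(t2,portB)}, require {pkg_at(p2,portB), truck_at(t2,portB)}
    → {pkg_at(p2,portB), truck_at(t2,portB)}
  through step 1 (unload(p2,t1,portB)): drop {pkg_at(p2,portB)}, keep {truck_at(t2,portB)}, require {in(p2,t1), truck_at(t1,portB)}
    → {in(p2,t1), truck_at(t1,portB), truck_at(t2,portB)}

== RESULT ==
["in(p2,t1)", "truck_at(t1,portB)", "truck_at(t2,portB)"]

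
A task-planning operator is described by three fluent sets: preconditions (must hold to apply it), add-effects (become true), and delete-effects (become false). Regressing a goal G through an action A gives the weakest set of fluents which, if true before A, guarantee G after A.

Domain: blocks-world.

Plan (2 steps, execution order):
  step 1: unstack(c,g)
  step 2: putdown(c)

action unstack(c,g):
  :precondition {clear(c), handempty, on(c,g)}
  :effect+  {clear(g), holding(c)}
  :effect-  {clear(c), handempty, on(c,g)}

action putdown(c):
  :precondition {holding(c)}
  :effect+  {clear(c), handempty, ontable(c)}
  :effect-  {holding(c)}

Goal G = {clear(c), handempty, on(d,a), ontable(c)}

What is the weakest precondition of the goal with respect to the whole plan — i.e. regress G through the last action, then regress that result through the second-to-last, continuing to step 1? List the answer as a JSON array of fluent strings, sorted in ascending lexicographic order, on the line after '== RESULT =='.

Work backward from the goal:
  through step 2 (putdown(c)): drop {clear(c), handempty, ontable(c)}, keep {on(d,a)}, require {holding(c)}
    → {holding(c), on(d,a)}
  through step 1 (unstack(c,g)): drop {holding(c)}, keep {on(d,a)}, require {clear(c), handempty, on(c,g)}
    → {clear(c), handempty, on(c,g), on(d,a)}

== RESULT ==
["clear(c)", "handempty", "on(c,g)", "on(d,a)"]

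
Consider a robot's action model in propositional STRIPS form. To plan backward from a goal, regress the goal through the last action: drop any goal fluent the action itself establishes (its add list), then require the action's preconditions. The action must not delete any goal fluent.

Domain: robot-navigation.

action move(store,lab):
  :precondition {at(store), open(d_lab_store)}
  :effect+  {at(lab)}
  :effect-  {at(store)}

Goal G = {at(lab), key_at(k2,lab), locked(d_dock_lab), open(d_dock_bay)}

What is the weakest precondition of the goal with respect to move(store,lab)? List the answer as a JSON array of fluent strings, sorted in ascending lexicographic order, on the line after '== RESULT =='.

Compute (G \ add) ∪ pre:
  G ∩ del = {}  (empty — regression defined)
  G \ add = {at(lab), key_at(k2,lab), locked(d_dock_lab), open(d_dock_bay)} \ {at(lab)} = {key_at(k2,lab), locked(d_dock_lab), open(d_dock_bay)}
  ∪ pre   = {key_at(k2,lab), locked(d_dock_lab), open(d_dock_bay)} ∪ {at(store), open(d_lab_store)}
          = {at(store), key_at(k2,lab), locked(d_dock_lab), open(d_dock_bay), open(d_lab_store)}

== RESULT ==
["at(store)", "key_at(k2,lab)", "locked(d_dock_lab)", "open(d_dock_bay)", "open(d_lab_store)"]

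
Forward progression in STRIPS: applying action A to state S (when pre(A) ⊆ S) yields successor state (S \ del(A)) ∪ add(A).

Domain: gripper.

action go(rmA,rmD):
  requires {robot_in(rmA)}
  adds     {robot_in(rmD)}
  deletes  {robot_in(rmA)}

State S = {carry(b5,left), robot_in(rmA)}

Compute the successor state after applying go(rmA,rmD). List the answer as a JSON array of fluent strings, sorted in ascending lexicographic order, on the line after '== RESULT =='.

Compute (S \ del) ∪ add:
  pre ⊆ S: {robot_in(rmA)} ⊆ S  — applicable
  S \ del = {carry(b5,left)}
  ∪ add   = {carry(b5,left), robot_in(rmD)}

== RESULT ==
["carry(b5,left)", "robot_in(rmD)"]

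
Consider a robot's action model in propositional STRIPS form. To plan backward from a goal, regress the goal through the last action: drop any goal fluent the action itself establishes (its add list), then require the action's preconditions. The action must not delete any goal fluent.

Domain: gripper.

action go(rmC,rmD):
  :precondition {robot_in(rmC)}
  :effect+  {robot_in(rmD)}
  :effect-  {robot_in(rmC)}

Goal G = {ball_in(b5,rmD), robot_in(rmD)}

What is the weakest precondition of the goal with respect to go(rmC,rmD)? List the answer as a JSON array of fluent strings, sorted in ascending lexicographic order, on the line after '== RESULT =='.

Compute (G \ add) ∪ pre:
  G ∩ del = {}  (empty — regression defined)
  G \ add = {ball_in(b5,rmD), robot_in(rmD)} \ {robot_in(rmD)} = {ball_in(b5,rmD)}
  ∪ pre   = {ball_in(b5,rmD)} ∪ {robot_in(rmC)}
          = {ball_in(b5,rmD), robot_in(rmC)}

== RESULT ==
["ball_in(b5,rmD)", "robot_in(rmC)"]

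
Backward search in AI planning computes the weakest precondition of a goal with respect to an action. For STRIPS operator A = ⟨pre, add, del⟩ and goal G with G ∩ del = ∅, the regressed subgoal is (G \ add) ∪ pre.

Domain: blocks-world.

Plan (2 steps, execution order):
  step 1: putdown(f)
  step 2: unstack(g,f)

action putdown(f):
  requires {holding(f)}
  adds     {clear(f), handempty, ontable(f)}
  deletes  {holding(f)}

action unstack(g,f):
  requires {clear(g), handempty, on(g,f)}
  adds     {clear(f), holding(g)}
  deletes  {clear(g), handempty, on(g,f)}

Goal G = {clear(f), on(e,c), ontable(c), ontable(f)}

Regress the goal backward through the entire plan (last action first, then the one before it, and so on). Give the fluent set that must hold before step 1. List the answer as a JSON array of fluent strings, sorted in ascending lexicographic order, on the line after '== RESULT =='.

Regress step by step:
  through step 2 (unstack(g,f)): drop {clear(f)}, keep {on(e,c), ontable(c), ontable(f)}, require {clear(g), handempty, on(g,f)}
    → {clear(g), handempty, on(e,c), on(g,f), ontable(c), ontable(f)}
  through step 1 (putdown(f)): drop {handempty, ontable(f)}, keep {clear(g), on(e,c), on(g,f), ontable(c)}, require {holding(f)}
    → {clear(g), holding(f), on(e,c), on(g,f), ontable(c)}

== RESULT ==
["clear(g)", "holding(f)", "on(e,c)", "on(g,f)", "ontable(c)"]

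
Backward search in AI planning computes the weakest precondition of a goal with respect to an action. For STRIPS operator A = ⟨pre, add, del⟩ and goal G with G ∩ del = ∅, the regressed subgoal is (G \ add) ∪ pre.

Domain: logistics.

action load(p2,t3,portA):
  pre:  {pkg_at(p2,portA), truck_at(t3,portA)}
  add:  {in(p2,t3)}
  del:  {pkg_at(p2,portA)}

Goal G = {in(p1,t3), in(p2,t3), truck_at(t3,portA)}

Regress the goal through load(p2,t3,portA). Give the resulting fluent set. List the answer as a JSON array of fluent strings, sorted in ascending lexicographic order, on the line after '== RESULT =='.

Regress:
  G ∩ del = {}  (empty — regression defined)
  G \ add = {in(p1,t3), in(p2,t3), truck_at(t3,portA)} \ {in(p2,t3)} = {in(p1,t3), truck_at(t3,portA)}
  ∪ pre   = {in(p1,t3), truck_at(t3,portA)} ∪ {pkg_at(p2,portA), truck_at(t3,portA)}
          = {in(p1,t3), pkg_at(p2,portA), truck_at(t3,portA)}

== RESULT ==
["in(p1,t3)", "pkg_at(p2,portA)", "truck_at(t3,portA)"]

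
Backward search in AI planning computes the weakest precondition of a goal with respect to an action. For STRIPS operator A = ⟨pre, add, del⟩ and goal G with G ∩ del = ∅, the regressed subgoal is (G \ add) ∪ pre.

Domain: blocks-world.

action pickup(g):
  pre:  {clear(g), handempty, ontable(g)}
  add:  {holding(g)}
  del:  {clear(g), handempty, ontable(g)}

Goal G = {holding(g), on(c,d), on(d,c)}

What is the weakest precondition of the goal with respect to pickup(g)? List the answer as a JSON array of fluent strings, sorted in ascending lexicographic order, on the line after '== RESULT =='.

Compute (G \ add) ∪ pre:
  G ∩ del = {}  (empty — regression defined)
  G \ add = {holding(g), on(c,d), on(d,c)} \ {holding(g)} = {on(c,d), on(d,c)}
  ∪ pre   = {on(c,d), on(d,c)} ∪ {clear(g), handempty, ontable(g)}
          = {clear(g), handempty, on(c,d), on(d,c), ontable(g)}

== RESULT ==
["clear(g)", "handempty", "on(c,d)", "on(d,c)", "ontable(g)"]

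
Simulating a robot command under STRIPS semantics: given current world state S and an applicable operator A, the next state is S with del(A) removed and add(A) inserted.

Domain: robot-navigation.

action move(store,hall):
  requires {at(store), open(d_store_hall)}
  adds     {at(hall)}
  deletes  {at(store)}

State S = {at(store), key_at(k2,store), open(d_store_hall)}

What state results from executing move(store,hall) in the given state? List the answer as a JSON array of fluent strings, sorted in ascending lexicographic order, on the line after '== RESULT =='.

Compute (S \ del) ∪ add:
  pre ⊆ S: {at(store), open(d_store_hall)} ⊆ S  — applicable
  S \ del = {key_at(k2,store), open(d_store_hall)}
  ∪ add   = {at(hall), key_at(k2,store), open(d_store_hall)}

== RESULT ==
["at(hall)", "key_at(k2,store)", "open(d_store_hall)"]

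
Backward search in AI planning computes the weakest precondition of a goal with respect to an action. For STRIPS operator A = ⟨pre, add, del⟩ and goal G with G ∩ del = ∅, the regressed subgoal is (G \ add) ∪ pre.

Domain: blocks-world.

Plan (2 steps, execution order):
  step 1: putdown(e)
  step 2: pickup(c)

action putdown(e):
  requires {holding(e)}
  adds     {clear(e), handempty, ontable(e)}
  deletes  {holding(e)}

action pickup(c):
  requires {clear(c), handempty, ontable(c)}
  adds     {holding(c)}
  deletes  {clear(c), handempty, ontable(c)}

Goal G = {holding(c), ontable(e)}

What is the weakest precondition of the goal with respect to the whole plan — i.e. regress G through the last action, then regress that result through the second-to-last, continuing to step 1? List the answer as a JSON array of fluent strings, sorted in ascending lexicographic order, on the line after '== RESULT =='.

Regress step by step:
  through step 2 (pickup(c)): drop {holding(c)}, keep {ontable(e)}, require {clear(c), handempty, ontable(c)}
    → {clear(c), handempty, ontable(c), ontable(e)}
  through step 1 (putdown(e)): drop {handempty, ontable(e)}, keep {clear(c), ontable(c)}, require {holding(e)}
    → {clear(c), holding(e), ontable(c)}

== RESULT ==
["clear(c)", "holding(e)", "ontable(c)"]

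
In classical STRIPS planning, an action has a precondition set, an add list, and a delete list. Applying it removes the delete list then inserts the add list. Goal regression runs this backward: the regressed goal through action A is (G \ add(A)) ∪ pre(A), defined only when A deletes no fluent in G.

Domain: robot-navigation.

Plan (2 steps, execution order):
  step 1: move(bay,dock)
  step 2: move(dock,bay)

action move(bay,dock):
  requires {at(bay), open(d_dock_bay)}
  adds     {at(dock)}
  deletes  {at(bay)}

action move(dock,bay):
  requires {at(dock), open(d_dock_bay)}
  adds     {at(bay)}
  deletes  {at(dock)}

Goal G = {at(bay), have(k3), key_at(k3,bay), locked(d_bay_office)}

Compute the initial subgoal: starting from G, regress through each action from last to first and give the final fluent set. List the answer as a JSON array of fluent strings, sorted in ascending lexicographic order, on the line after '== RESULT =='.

Regress step by step:
  through step 2 (move(dock,bay)): drop {at(bay)}, keep {have(k3), key_at(k3,bay), locked(d_bay_office)}, require {at(dock), open(d_dock_bay)}
    → {at(dock), have(k3), key_at(k3,bay), locked(d_bay_office), open(d_dock_bay)}
  through step 1 (move(bay,dock)): drop {at(dock)}, keep {have(k3), key_at(k3,bay), locked(d_bay_office), open(d_dock_bay)}, require {at(bay), open(d_dock_bay)}
    → {at(bay), have(k3), key_at(k3,bay), locked(d_bay_office), open(d_dock_bay)}

== RESULT ==
["at(bay)", "have(k3)", "key_at(k3,bay)", "locked(d_bay_office)", "open(d_dock_bay)"]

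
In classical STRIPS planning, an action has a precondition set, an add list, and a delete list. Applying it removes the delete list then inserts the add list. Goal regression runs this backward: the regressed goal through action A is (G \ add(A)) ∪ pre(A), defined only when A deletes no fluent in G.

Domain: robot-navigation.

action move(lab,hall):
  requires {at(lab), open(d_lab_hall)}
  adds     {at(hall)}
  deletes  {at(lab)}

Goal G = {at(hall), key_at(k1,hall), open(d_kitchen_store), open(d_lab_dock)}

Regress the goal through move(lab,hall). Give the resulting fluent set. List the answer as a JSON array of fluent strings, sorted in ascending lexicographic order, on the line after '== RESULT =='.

Compute (G \ add) ∪ pre:
  G ∩ del = {}  (empty — regression defined)
  G \ add = {at(hall), key_at(k1,hall), open(d_kitchen_store), open(d_lab_dock)} \ {at(hall)} = {key_at(k1,hall), open(d_kitchen_store), open(d_lab_dock)}
  ∪ pre   = {key_at(k1,hall), open(d_kitchen_store), open(d_lab_dock)} ∪ {at(lab), open(d_lab_hall)}
          = {at(lab), key_at(k1,hall), open(d_kitchen_store), open(d_lab_dock), open(d_lab_hall)}

== RESULT ==
["at(lab)", "key_at(k1,hall)", "open(d_kitchen_store)", "open(d_lab_dock)", "open(d_lab_hall)"]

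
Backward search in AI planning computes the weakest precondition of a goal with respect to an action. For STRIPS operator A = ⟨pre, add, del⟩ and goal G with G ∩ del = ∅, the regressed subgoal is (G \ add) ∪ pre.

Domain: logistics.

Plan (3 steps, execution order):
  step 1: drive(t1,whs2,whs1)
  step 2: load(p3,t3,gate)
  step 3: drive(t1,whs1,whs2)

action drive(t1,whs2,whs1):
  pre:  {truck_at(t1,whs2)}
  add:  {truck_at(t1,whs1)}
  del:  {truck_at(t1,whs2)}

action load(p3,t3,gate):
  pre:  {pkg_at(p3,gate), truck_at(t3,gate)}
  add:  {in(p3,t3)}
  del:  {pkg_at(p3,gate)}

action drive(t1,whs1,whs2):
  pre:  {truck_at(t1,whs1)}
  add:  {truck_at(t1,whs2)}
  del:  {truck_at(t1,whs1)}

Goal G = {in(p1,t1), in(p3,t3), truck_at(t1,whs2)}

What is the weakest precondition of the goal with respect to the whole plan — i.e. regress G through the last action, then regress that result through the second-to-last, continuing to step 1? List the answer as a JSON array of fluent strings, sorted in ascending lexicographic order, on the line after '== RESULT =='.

Regress step by step:
  through step 3 (drive(t1,whs1,whs2)): drop {truck_at(t1,whs2)}, keep {in(p1,t1), in(p3,t3)}, require {truck_at(t1,whs1)}
    → {in(p1,t1), in(p3,t3), truck_at(t1,whs1)}
  through step 2 (load(p3,t3,gate)): drop {in(p3,t3)}, keep {in(p1,t1), truck_at(t1,whs1)}, require {pkg_at(p3,gate), truck_at(t3,gate)}
    → {in(p1,t1), pkg_at(p3,gate), truck_at(t1,whs1), truck_at(t3,gate)}
  through step 1 (drive(t1,whs2,whs1)): drop {truck_at(t1,whs1)}, keep {in(p1,t1), pkg_at(p3,gate), truck_at(t3,gate)}, require {truck_at(t1,whs2)}
    → {in(p1,t1), pkg_at(p3,gate), truck_at(t1,whs2), truck_at(t3,gate)}

== RESULT ==
["in(p1,t1)", "pkg_at(p3,gate)", "truck_at(t1,whs2)", "truck_at(t3,gate)"]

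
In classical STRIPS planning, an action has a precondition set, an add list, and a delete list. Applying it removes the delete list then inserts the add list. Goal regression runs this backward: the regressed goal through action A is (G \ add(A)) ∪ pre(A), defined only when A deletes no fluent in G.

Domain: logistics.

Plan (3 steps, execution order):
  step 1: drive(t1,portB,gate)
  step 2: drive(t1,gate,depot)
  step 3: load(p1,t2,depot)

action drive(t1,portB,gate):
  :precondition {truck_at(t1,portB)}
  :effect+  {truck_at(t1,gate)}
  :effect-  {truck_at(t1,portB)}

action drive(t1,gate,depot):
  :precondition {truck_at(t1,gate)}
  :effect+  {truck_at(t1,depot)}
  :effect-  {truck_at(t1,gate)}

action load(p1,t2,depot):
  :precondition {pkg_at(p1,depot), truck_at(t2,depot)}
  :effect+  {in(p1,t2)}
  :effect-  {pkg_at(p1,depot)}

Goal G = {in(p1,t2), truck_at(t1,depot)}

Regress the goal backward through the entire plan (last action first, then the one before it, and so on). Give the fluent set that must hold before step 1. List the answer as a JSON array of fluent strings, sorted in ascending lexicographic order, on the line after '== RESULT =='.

Work backward from the goal:
  through step 3 (load(p1,t2,depot)): drop {in(p1,t2)}, keep {truck_at(t1,depot)}, require {pkg_at(p1,depot), truck_at(t2,depot)}
    → {pkg_at(p1,depot), truck_at(t1,depot), truck_at(t2,depot)}
  through step 2 (drive(t1,gate,depot)): drop {truck_at(t1,depot)}, keep {pkg_at(p1,depot), truck_at(t2,depot)}, require {truck_at(t1,gate)}
    → {pkg_at(p1,depot), truck_at(t1,gate), truck_at(t2,depot)}
  through step 1 (drive(t1,portB,gate)): drop {truck_at(t1,gate)}, keep {pkg_at(p1,depot), truck_at(t2,depot)}, require {truck_at(t1,portB)}
    → {pkg_at(p1,depot), truck_at(t1,portB), truck_at(t2,depot)}

== RESULT ==
["pkg_at(p1,depot)", "truck_at(t1,portB)", "truck_at(t2,depot)"]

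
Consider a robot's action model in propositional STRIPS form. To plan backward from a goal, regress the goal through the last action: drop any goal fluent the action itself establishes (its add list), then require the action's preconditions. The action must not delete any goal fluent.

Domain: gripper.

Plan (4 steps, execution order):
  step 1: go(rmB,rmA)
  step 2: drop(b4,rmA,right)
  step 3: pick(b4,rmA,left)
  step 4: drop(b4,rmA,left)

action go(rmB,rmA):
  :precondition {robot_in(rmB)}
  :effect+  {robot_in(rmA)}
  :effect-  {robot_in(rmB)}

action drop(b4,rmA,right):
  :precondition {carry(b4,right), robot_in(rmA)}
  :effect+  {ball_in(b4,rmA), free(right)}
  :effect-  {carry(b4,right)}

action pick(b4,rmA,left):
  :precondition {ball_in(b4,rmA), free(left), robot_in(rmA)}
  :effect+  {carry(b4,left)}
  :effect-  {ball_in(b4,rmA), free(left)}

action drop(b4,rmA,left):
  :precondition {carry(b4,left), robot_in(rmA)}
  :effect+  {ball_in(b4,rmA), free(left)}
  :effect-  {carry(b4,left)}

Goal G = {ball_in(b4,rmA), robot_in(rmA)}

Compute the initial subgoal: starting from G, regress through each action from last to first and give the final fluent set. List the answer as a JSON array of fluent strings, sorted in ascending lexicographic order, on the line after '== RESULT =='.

Work backward from the goal:
  through step 4 (drop(b4,rmA,left)): drop {ball_in(b4,rmA)}, keep {robot_in(rmA)}, require {carry(b4,left), robot_in(rmA)}
    → {carry(b4,left), robot_in(rmA)}
  through step 3 (pick(b4,rmA,left)): drop {carry(b4,left)}, keep {robot_in(rmA)}, require {ball_in(b4,rmA), free(left), robot_in(rmA)}
    → {ball_in(b4,rmA), free(left), robot_in(rmA)}
  through step 2 (drop(b4,rmA,right)): drop {ball_in(b4,rmA)}, keep {free(left), robot_in(rmA)}, require {carry(b4,right), robot_in(rmA)}
    → {carry(b4,right), free(left), robot_in(rmA)}
  through step 1 (go(rmB,rmA)): drop {robot_in(rmA)}, keep {carry(b4,right), free(left)}, require {robot_in(rmB)}
    → {carry(b4,right), free(left), robot_in(rmB)}

== RESULT ==
["carry(b4,right)", "free(left)", "robot_in(rmB)"]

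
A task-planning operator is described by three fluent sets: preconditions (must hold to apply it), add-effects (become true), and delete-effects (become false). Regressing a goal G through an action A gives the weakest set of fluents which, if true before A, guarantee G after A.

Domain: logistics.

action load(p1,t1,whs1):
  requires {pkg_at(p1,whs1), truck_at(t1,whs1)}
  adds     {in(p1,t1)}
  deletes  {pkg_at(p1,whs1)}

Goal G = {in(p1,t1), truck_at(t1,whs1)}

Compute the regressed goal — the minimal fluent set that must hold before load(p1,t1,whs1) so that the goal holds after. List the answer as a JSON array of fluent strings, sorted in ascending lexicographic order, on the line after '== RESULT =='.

Compute (G \ add) ∪ pre:
  G ∩ del = {}  (empty — regression defined)
  G \ add = {in(p1,t1), truck_at(t1,whs1)} \ {in(p1,t1)} = {truck_at(t1,whs1)}
  ∪ pre   = {truck_at(t1,whs1)} ∪ {pkg_at(p1,whs1), truck_at(t1,whs1)}
          = {pkg_at(p1,whs1), truck_at(t1,whs1)}

== RESULT ==
["pkg_at(p1,whs1)", "truck_at(t1,whs1)"]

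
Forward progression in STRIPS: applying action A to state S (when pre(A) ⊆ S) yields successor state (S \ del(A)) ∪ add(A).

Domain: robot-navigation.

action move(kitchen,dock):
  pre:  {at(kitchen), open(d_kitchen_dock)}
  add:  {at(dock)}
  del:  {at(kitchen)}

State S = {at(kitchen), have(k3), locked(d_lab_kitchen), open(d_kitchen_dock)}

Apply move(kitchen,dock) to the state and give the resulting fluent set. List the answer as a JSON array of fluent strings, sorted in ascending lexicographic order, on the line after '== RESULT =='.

Progress:
  pre ⊆ S: {at(kitchen), open(d_kitchen_dock)} ⊆ S  — applicable
  S \ del = {have(k3), locked(d_lab_kitchen), open(d_kitchen_dock)}
  ∪ add   = {at(dock), have(k3), locked(d_lab_kitchen), open(d_kitchen_dock)}

== RESULT ==
["at(dock)", "have(k3)", "locked(d_lab_kitchen)", "open(d_kitchen_dock)"]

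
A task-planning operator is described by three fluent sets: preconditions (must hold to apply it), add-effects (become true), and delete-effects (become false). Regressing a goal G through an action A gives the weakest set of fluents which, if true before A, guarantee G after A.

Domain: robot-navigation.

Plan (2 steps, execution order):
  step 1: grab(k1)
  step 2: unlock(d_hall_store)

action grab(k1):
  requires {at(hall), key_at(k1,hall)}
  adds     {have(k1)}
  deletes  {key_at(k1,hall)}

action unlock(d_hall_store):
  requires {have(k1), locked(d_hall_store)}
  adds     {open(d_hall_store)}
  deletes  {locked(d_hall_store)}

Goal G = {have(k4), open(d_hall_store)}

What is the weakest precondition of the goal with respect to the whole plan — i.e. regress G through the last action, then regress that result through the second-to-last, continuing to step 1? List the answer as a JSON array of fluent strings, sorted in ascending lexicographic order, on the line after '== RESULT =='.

Work backward from the goal:
  through step 2 (unlock(d_hall_store)): drop {open(d_hall_store)}, keep {have(k4)}, require {have(k1), locked(d_hall_store)}
    → {have(k1), have(k4), locked(d_hall_store)}
  through step 1 (grab(k1)): drop {have(k1)}, keep {have(k4), locked(d_hall_store)}, require {at(hall), key_at(k1,hall)}
    → {at(hall), have(k4), key_at(k1,hall), locked(d_hall_store)}

== RESULT ==
["at(hall)", "have(k4)", "key_at(k1,hall)", "locked(d_hall_store)"]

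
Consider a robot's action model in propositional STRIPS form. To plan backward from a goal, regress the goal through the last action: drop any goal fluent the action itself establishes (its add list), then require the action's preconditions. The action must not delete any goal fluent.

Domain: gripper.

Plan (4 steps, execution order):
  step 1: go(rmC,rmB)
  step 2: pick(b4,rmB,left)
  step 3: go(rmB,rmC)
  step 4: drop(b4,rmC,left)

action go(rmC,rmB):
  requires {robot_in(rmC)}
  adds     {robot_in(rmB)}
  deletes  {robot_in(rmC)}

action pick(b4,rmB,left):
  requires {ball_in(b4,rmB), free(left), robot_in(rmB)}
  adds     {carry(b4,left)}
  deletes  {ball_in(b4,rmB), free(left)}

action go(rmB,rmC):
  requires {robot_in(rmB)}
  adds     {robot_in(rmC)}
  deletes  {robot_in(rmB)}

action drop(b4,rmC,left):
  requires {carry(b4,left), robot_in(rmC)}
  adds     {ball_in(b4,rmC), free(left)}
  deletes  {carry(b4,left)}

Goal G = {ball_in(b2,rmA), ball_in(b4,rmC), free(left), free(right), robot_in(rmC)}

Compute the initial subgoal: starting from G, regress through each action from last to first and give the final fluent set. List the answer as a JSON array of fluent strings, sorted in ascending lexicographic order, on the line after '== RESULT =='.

Regress step by step:
  through step 4 (drop(b4,rmC,left)): drop {ball_in(b4,rmC), free(left)}, keep {ball_in(b2,rmA), free(right), robot_in(rmC)}, require {carry(b4,left), robot_in(rmC)}
    → {ball_in(b2,rmA), carry(b4,left), free(right), robot_in(rmC)}
  through step 3 (go(rmB,rmC)): drop {robot_in(rmC)}, keep {ball_in(b2,rmA), carry(b4,left), free(right)}, require {robot_in(rmB)}
    → {ball_in(b2,rmA), carry(b4,left), free(right), robot_in(rmB)}
  through step 2 (pick(b4,rmB,left)): drop {carry(b4,left)}, keep {ball_in(b2,rmA), free(right), robot_in(rmB)}, require {ball_in(b4,rmB), free(left), robot_in(rmB)}
    → {ball_in(b2,rmA), ball_in(b4,rmB), free(left), free(right), robot_in(rmB)}
  through step 1 (go(rmC,rmB)): drop {robot_in(rmB)}, keep {ball_in(b2,rmA), ball_in(b4,rmB), free(left), free(right)}, require {robot_in(rmC)}
    → {ball_in(b2,rmA), ball_in(b4,rmB), free(left), free(right), robot_in(rmC)}

== RESULT ==
["ball_in(b2,rmA)", "ball_in(b4,rmB)", "free(left)", "free(right)", "robot_in(rmC)"]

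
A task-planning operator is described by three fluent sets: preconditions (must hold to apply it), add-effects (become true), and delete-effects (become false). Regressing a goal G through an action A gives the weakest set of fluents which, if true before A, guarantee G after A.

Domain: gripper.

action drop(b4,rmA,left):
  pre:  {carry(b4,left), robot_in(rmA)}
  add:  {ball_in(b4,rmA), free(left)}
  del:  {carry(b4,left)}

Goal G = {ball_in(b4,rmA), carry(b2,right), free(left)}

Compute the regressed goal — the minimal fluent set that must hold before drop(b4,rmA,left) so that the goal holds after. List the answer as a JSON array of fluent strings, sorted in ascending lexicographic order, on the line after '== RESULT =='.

Compute (G \ add) ∪ pre:
  G ∩ del = {}  (empty — regression defined)
  G \ add = {ball_in(b4,rmA), carry(b2,right), free(left)} \ {ball_in(b4,rmA), free(left)} = {carry(b2,right)}
  ∪ pre   = {carry(b2,right)} ∪ {carry(b4,left), robot_in(rmA)}
          = {carry(b2,right), carry(b4,left), robot_in(rmA)}

== RESULT ==
["carry(b2,right)", "carry(b4,left)", "robot_in(rmA)"]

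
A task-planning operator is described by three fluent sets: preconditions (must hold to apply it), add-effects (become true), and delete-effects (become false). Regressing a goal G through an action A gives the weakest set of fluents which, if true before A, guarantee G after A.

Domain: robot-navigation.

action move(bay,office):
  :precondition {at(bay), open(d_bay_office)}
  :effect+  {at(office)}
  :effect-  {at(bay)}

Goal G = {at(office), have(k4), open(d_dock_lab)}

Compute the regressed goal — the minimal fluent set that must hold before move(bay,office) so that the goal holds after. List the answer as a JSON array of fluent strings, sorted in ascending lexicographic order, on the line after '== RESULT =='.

Compute (G \ add) ∪ pre:
  G ∩ del = {}  (empty — regression defined)
  G \ add = {at(office), have(k4), open(d_dock_lab)} \ {at(office)} = {have(k4), open(d_dock_lab)}
  ∪ pre   = {have(k4), open(d_dock_lab)} ∪ {at(bay), open(d_bay_office)}
          = {at(bay), have(k4), open(d_bay_office), open(d_dock_lab)}

== RESULT ==
["at(bay)", "have(k4)", "open(d_bay_office)", "open(d_dock_lab)"]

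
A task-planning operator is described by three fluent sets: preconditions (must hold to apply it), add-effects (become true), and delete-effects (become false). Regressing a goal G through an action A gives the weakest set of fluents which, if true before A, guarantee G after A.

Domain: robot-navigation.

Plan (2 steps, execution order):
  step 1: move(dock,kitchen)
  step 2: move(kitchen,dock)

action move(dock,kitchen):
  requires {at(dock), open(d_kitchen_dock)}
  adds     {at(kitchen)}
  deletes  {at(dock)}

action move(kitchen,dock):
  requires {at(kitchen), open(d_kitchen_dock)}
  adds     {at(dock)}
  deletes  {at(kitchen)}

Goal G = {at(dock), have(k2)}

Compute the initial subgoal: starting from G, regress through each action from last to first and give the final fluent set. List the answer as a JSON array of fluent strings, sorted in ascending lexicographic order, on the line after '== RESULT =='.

Work backward from the goal:
  through step 2 (move(kitchen,dock)): drop {at(dock)}, keep {have(k2)}, require {at(kitchen), open(d_kitchen_dock)}
    → {at(kitchen), have(k2), open(d_kitchen_dock)}
  through step 1 (move(dock,kitchen)): drop {at(kitchen)}, keep {have(k2), open(d_kitchen_dock)}, require {at(dock), open(d_kitchen_dock)}
    → {at(dock), have(k2), open(d_kitchen_dock)}

== RESULT ==
["at(dock)", "have(k2)", "open(d_kitchen_dock)"]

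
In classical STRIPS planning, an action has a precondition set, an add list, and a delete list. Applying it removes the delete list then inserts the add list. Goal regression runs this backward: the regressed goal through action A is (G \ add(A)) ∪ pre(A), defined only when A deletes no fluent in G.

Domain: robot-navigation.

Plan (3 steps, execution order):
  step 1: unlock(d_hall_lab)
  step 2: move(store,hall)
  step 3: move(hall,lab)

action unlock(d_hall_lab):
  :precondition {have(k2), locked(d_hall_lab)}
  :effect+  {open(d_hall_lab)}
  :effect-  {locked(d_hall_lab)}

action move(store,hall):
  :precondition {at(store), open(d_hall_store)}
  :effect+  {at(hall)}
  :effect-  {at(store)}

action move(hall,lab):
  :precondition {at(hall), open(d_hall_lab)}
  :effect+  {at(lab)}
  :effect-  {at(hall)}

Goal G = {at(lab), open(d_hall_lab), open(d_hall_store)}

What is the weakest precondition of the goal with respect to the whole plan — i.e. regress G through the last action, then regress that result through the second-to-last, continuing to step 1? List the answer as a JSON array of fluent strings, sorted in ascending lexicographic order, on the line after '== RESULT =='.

Work backward from the goal:
  through step 3 (move(hall,lab)): drop {at(lab)}, keep {open(d_hall_lab), open(d_hall_store)}, require {at(hall), open(d_hall_lab)}
    → {at(hall), open(d_hall_lab), open(d_hall_store)}
  through step 2 (move(store,hall)): drop {at(hall)}, keep {open(d_hall_lab), open(d_hall_store)}, require {at(store), open(d_hall_store)}
    → {at(store), open(d_hall_lab), open(d_hall_store)}
  through step 1 (unlock(d_hall_lab)): drop {open(d_hall_lab)}, keep {at(store), open(d_hall_store)}, require {have(k2), locked(d_hall_lab)}
    → {at(store), have(k2), locked(d_hall_lab), open(d_hall_store)}

== RESULT ==
["at(store)", "have(k2)", "locked(d_hall_lab)", "open(d_hall_store)"]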